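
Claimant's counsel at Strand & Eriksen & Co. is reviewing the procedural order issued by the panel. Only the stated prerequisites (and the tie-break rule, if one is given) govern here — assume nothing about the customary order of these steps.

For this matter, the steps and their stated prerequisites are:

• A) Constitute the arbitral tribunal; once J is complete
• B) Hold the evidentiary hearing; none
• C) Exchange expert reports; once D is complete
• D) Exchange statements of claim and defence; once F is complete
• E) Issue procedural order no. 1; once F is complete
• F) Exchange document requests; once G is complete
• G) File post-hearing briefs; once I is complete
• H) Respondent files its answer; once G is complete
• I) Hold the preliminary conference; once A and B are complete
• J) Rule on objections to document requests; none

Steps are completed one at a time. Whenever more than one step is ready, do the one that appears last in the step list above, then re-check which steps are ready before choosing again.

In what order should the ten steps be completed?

J, B, A, I, G, H, F, E, D, C

J and B have no prerequisites; J is listed later, so J is first.
A now also ready, so the ready set is {B, A}; B is listed later → B.
That leaves A as the only ready step → A.
Next only I has its prerequisites met → I.
G needed I, now all done → G.
H and F are both available; H is listed later → H.
F needed G, now all done → F.
E and D are both available; E is listed later → E.
D needed F, now all done → D.
C is the only step now ready → C.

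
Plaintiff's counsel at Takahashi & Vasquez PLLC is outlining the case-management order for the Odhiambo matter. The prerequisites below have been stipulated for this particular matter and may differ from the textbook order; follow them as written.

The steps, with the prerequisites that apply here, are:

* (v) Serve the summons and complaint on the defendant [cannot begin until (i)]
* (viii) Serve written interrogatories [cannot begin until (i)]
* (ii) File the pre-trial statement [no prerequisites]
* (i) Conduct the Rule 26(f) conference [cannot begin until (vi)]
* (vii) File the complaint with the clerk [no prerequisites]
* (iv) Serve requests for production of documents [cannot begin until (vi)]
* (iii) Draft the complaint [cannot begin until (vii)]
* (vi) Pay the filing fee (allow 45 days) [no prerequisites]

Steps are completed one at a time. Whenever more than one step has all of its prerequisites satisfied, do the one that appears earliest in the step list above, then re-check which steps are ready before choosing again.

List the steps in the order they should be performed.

(ii) → (vii) → (iii) → (vi) → (i) → (v) → (viii) → (iv)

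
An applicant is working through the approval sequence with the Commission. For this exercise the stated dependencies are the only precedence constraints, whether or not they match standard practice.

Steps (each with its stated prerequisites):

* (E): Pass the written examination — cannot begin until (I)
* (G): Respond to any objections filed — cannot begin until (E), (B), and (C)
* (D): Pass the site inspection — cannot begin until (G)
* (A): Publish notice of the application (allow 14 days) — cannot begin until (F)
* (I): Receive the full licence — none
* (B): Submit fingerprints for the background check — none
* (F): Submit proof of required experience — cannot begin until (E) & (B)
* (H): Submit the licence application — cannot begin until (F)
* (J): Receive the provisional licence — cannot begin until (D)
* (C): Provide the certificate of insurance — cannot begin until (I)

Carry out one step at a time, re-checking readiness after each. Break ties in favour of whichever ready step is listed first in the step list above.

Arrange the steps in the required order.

(I), (E), (B), (F), (A), (H), (C), (G), (D), (J)

(I) and (B) have no prerequisites; (I) is listed earlier, so (I) is first.
Ready: (E), (B) and (C). (E) is listed earlier → (E).
(B) and (C) are both available; (B) is listed earlier → (B).
(F) and (C) are both available; (F) is listed earlier → (F).
Ready: (A), (H) and (C). (A) is listed earlier → (A).
(H) and (C) are both available; (H) is listed earlier → (H).
That leaves (C) as the only ready step → (C).
(G) needed (E), (B) and (C), now all done → (G).
Next only (D) has its prerequisites met → (D).
Next only (J) has its prerequisites met → (J).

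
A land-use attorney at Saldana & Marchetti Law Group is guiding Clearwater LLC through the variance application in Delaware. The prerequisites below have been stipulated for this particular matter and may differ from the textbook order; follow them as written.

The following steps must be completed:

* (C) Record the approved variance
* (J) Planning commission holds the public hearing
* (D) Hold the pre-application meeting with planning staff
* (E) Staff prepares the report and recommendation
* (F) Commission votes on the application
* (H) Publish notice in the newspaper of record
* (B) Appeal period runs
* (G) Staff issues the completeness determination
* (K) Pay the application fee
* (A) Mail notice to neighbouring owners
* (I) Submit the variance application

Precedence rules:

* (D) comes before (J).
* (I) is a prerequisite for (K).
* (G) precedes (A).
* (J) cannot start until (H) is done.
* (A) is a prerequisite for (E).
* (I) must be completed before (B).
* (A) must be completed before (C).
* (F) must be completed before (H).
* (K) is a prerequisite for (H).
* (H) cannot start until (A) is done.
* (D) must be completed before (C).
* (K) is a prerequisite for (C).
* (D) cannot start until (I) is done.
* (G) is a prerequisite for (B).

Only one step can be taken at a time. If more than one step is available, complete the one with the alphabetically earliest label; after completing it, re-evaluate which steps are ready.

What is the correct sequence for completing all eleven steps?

Nothing is required for (F), (G) and (I). (F) has the earlier label → (F) first.
Ready: (G) and (I). (G) has the earlier label → (G).
Now (A) and (I) have their prerequisites met. (A) has the earlier label, so (A) next.
(E) now also ready, so the ready set is {(E), (I)}; (E) has the earlier label → (E).
(I) is the only step now ready → (I).
Now (B), (D) and (K) have their prerequisites met. (B) has the earlier label, so (B) next.
Now (D) and (K) have their prerequisites met. (D) has the earlier label, so (D) next.
Next only (K) has its prerequisites met → (K).
(C) and (H) are both available; (C) has the earlier label → (C).
(H) needed (A), (F) and (K), now all done → (H).
That leaves (J) as the only ready step → (J).

(F), (G), (A), (E), (I), (B), (D), (K), (C), (H), (J)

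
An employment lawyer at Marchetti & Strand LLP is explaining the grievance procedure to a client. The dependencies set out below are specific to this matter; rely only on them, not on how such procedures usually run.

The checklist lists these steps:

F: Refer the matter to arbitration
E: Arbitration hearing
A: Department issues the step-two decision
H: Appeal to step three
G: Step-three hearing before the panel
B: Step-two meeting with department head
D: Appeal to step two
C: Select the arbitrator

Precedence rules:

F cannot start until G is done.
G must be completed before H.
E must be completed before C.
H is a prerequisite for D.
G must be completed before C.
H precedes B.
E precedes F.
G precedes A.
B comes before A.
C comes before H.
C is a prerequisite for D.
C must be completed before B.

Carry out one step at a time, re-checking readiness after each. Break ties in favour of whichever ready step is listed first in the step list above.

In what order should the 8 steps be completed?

E, G, F, C, H, B, A, D

Nothing is required for E and G. E is listed earlier → E first.
That leaves G as the only ready step → G.
Ready: F and C. F is listed earlier → F.
That leaves C as the only ready step → C.
Next only H has its prerequisites met → H.
Ready: B and D. B is listed earlier → B.
Now A and D have their prerequisites met. A is listed earlier, so A next.
D is the only step now ready → D.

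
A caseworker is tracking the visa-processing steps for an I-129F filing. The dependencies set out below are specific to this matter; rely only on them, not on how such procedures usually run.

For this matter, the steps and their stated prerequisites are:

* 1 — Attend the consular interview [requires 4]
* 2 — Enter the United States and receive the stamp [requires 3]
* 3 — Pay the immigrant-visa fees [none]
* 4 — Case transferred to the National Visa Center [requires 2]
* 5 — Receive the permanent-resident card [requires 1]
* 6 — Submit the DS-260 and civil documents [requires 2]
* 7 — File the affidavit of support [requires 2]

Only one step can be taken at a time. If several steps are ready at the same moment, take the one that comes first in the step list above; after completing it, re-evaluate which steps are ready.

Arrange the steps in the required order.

3, 2, 4, 1, 5, 6, 7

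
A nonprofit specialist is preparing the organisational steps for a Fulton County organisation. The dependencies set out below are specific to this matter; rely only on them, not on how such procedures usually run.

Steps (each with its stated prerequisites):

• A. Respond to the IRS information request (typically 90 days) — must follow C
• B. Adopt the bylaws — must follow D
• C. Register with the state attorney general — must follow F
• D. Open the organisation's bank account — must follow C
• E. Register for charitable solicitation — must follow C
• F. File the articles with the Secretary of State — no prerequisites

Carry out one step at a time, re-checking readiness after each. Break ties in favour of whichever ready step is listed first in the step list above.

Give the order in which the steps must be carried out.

F → C → A → D → B → E

F is the only step with nothing outstanding, so it goes first.
Next only C has its prerequisites met → C.
A, D and E are all available; A is listed earlier → A.
Now D and E have their prerequisites met. D is listed earlier, so D next.
B now also ready, so the ready set is {B, E}; B is listed earlier → B.
E needed C, now all done → E.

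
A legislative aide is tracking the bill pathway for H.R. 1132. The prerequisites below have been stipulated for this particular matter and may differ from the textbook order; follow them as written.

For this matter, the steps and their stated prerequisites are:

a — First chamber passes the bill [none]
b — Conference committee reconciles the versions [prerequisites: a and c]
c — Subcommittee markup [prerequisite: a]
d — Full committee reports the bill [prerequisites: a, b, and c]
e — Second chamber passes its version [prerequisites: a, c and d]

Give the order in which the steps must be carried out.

a, c, b, d, e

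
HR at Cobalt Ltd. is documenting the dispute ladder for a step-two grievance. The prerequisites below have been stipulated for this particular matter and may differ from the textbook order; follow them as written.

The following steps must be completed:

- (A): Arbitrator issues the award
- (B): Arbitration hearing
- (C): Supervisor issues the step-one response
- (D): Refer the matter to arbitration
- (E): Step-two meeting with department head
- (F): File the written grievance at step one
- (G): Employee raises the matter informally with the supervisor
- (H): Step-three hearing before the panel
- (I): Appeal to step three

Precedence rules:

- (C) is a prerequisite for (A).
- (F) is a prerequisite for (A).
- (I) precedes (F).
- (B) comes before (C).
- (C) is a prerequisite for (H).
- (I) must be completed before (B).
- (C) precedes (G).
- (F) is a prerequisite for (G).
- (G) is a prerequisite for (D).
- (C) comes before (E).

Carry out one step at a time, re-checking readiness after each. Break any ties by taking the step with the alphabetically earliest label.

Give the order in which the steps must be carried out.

(I) is the only step with nothing outstanding, so it goes first.
Now (B) and (F) have their prerequisites met. (B) has the earlier label, so (B) next.
Ready: (C) and (F). (C) has the earlier label → (C).
(E) and (H) now also ready, so the ready set is {(E), (F), (H)}; (E) has the earlier label → (E).
Now (F) and (H) have their prerequisites met. (F) has the earlier label, so (F) next.
Ready: (A), (G) and (H). (A) has the earlier label → (A).
Ready: (G) and (H). (G) has the earlier label → (G).
(D) now also ready, so the ready set is {(D), (H)}; (D) has the earlier label → (D).
(H) needed (C), now all done → (H).

(I) (B) (C) (E) (F) (A) (G) (D) (H)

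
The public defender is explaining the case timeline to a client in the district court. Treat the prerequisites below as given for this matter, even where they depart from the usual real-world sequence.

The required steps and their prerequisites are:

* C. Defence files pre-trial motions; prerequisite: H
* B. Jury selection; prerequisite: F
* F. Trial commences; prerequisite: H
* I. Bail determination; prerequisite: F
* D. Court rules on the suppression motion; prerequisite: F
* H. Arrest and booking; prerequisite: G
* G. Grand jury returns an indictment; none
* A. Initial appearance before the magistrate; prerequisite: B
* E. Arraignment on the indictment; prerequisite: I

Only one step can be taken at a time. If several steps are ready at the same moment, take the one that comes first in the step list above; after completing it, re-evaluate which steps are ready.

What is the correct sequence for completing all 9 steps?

G, H, C, F, B, I, D, A, E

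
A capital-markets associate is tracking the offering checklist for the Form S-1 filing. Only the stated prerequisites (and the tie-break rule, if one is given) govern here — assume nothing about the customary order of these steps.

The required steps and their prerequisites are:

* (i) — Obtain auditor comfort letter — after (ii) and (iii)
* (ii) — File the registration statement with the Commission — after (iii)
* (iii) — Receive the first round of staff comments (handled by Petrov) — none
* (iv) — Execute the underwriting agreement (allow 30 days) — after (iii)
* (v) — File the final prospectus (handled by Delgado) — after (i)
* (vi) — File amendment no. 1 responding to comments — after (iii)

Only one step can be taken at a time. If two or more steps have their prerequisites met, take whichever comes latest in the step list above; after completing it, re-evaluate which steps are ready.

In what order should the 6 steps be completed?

Only (iii) has no prerequisites, so it is first.
Ready: (vi), (iv) and (ii). (vi) is listed later → (vi).
Now (iv) and (ii) have their prerequisites met. (iv) is listed later, so (iv) next.
(ii) needed (iii), now all done → (ii).
(i) is the only step now ready → (i).
(v) is the only step now ready → (v).

(iii), (vi), (iv), (ii), (i), (v)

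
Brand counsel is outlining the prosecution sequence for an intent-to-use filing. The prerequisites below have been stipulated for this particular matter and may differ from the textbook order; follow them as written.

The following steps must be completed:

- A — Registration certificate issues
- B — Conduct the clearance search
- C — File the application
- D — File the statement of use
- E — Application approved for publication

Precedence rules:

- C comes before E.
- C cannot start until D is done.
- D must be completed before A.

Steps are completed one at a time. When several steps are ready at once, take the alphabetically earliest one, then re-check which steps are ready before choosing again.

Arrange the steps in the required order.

B D A C E

Nothing is required for B and D. B has the earlier label → B first.
Next only D has its prerequisites met → D.
Ready: A and C. A has the earlier label → A.
C needed D, now all done → C.
That leaves E as the only ready step → E.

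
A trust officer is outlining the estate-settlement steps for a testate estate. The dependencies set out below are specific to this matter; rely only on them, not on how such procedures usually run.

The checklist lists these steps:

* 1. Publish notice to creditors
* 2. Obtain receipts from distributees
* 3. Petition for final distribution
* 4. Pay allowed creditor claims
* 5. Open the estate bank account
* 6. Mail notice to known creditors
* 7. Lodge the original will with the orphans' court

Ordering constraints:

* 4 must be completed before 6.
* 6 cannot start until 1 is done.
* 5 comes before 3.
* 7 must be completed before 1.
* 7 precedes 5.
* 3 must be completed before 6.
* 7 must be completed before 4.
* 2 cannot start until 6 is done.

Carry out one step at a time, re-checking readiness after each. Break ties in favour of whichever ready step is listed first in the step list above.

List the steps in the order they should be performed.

Only 7 has no prerequisites, so it is first.
Ready: 1, 4 and 5. 1 is listed earlier → 1.
Now 4 and 5 have their prerequisites met. 4 is listed earlier, so 4 next.
5 needed 7, now all done → 5.
3 needed 5, now all done → 3.
Next only 6 has its prerequisites met → 6.
Next only 2 has its prerequisites met → 2.

7, 1, 4, 5, 3, 6, 2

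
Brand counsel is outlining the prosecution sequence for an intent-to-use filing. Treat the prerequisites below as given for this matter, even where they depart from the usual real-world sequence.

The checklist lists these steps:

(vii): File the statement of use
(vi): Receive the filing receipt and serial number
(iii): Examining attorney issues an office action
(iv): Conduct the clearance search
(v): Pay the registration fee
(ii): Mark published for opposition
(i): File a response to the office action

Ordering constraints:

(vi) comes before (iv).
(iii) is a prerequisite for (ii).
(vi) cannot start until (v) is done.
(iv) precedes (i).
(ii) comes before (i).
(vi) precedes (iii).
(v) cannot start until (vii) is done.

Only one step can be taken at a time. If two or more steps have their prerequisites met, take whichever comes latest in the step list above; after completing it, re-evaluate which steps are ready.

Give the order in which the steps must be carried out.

(vii), (v), (vi), (iv), (iii), (ii), (i)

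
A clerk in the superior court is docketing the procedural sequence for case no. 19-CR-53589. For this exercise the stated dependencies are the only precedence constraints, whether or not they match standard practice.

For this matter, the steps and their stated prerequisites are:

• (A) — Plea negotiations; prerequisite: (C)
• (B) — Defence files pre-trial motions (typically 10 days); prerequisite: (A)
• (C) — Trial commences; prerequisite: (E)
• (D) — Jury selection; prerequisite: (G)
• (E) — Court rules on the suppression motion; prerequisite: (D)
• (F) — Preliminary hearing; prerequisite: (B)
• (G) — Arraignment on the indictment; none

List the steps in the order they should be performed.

(G) (D) (E) (C) (A) (B) (F)

Only (G) has no prerequisites, so it is first.
Next only (D) has its prerequisites met → (D).
Next only (E) has its prerequisites met → (E).
(C) needed (E), now all done → (C).
(A) needed (C), now all done → (A).
Next only (B) has its prerequisites met → (B).
(F) needed (B), now all done → (F).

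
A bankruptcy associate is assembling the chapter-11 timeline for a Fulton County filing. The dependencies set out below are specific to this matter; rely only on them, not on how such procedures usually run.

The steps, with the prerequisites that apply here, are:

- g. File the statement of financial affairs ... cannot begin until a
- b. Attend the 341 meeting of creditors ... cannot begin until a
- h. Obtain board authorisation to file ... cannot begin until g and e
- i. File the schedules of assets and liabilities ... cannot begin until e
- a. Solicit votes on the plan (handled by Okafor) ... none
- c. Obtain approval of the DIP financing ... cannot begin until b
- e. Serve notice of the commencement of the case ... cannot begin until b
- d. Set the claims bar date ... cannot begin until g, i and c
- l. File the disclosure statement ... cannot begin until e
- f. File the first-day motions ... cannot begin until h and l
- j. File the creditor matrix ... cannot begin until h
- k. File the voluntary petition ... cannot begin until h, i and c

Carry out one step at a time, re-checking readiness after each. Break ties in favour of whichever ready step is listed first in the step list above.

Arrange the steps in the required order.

a is the only step with nothing outstanding, so it goes first.
g and b are both available; g is listed earlier → g.
b needed a, now all done → b.
c and e are both available; c is listed earlier → c.
e needed b, now all done → e.
Ready: h, i and l. h is listed earlier → h.
Ready: i, l and j. i is listed earlier → i.
Ready: d, l, j and k. d is listed earlier → d.
Ready: l, j and k. l is listed earlier → l.
f, j and k are all available; f is listed earlier → f.
Ready: j and k. j is listed earlier → j.
k needed h, i and c, now all done → k.

a → g → b → c → e → h → i → d → l → f → j → k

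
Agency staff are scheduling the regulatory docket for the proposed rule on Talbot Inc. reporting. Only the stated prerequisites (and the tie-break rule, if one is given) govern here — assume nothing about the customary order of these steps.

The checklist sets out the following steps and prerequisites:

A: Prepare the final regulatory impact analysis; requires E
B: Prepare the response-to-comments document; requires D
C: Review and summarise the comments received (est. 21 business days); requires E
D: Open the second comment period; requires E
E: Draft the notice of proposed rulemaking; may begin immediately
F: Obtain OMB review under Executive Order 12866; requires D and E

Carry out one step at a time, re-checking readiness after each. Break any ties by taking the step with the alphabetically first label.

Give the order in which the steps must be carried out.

E, A, C, D, B, F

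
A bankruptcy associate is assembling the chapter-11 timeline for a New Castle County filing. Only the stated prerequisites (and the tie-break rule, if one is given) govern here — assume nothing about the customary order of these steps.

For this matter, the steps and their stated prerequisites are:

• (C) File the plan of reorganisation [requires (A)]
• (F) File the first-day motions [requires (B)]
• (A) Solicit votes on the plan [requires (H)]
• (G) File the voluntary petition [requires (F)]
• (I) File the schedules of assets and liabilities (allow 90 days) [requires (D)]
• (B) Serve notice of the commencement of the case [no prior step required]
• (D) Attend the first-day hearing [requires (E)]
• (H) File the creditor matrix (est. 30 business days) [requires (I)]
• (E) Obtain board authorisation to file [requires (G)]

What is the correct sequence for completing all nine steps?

(B), (F), (G), (E), (D), (I), (H), (A), (C)

(B) is the only step with nothing outstanding, so it goes first.
(F) needed (B), now all done → (F).
(G) is the only step now ready → (G).
(E) is the only step now ready → (E).
That leaves (D) as the only ready step → (D).
(I) needed (D), now all done → (I).
(H) is the only step now ready → (H).
(A) needed (H), now all done → (A).
That leaves (C) as the only ready step → (C).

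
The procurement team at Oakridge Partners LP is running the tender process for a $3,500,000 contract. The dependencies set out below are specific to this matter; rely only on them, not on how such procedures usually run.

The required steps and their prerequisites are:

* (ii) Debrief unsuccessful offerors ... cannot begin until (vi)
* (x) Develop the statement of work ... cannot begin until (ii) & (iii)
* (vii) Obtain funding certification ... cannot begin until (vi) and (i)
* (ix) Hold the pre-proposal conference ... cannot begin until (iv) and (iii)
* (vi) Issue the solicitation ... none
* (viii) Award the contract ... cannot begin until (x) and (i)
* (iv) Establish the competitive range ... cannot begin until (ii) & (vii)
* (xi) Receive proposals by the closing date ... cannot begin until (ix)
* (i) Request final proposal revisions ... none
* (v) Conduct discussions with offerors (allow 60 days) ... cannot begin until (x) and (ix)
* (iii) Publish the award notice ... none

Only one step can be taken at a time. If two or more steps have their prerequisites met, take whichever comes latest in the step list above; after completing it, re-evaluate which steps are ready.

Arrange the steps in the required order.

(iii), (i), (vi), (vii), (ii), (iv), (ix), (xi), (x), (v), (viii)

(iii), (i) and (vi) have no prerequisites; (iii) is listed later, so (iii) is first.
(i) and (vi) are both available; (i) is listed later → (i).
Next only (vi) has its prerequisites met → (vi).
Now (vii) and (ii) have their prerequisites met. (vii) is listed later, so (vii) next.
(ii) needed (vi), now all done → (ii).
(iv) and (x) are both available; (iv) is listed later → (iv).
(ix) now also ready, so the ready set is {(ix), (x)}; (ix) is listed later → (ix).
(xi) now also ready, so the ready set is {(xi), (x)}; (xi) is listed later → (xi).
That leaves (x) as the only ready step → (x).
(v) and (viii) are both available; (v) is listed later → (v).
Next only (viii) has its prerequisites met → (viii).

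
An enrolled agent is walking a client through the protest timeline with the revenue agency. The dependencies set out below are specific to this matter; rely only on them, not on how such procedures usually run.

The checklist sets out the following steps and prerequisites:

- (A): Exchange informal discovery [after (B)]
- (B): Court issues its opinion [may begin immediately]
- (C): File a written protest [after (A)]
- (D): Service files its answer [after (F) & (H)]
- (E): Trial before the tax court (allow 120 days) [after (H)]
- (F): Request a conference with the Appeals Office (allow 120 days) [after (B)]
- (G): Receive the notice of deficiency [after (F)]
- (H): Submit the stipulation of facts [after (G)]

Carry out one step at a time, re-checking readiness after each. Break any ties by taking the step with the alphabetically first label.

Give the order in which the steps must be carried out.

Only (B) has no prerequisites, so it is first.
(A) and (F) are both available; (A) has the earlier label → (A).
(C) now also ready, so the ready set is {(C), (F)}; (C) has the earlier label → (C).
Next only (F) has its prerequisites met → (F).
(G) needed (F), now all done → (G).
That leaves (H) as the only ready step → (H).
Now (D) and (E) have their prerequisites met. (D) has the earlier label, so (D) next.
Next only (E) has its prerequisites met → (E).

(B), (A), (C), (F), (G), (H), (D), (E)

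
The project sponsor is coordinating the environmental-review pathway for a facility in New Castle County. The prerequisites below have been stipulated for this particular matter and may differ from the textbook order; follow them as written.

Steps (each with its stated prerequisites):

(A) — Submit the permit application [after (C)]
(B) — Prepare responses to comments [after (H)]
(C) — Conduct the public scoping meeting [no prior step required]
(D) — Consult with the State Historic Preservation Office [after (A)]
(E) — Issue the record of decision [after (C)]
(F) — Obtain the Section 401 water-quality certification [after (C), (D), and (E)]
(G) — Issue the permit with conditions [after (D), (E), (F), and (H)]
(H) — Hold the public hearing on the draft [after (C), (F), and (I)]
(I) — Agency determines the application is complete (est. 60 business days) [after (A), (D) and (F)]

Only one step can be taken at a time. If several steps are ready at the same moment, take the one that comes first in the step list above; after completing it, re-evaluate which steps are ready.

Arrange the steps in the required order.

(C), (A), (D), (E), (F), (I), (H), (B), (G)

(C) is the only step with nothing outstanding, so it goes first.
(A) and (E) are both available; (A) is listed earlier → (A).
(D) and (E) are both available; (D) is listed earlier → (D).
(E) needed (C), now all done → (E).
(F) needed (C), (D) and (E), now all done → (F).
That leaves (I) as the only ready step → (I).
Next only (H) has its prerequisites met → (H).
(B) and (G) are both available; (B) is listed earlier → (B).
(G) needed (D), (E), (F) and (H), now all done → (G).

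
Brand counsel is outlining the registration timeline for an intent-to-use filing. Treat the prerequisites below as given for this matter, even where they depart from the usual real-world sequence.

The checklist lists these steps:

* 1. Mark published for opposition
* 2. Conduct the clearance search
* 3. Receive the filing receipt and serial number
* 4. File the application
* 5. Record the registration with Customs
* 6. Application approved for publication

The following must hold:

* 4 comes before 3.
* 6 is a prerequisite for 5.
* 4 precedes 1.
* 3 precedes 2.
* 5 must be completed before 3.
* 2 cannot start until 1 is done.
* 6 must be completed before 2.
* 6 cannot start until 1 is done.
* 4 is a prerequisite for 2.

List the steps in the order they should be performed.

4 1 6 5 3 2

4 has no prerequisites → 4 first.
1 needed 4, now all done → 1.
6 needed 1, now all done → 6.
Next only 5 has its prerequisites met → 5.
That leaves 3 as the only ready step → 3.
2 needed 1, 3, 4 and 6, now all done → 2.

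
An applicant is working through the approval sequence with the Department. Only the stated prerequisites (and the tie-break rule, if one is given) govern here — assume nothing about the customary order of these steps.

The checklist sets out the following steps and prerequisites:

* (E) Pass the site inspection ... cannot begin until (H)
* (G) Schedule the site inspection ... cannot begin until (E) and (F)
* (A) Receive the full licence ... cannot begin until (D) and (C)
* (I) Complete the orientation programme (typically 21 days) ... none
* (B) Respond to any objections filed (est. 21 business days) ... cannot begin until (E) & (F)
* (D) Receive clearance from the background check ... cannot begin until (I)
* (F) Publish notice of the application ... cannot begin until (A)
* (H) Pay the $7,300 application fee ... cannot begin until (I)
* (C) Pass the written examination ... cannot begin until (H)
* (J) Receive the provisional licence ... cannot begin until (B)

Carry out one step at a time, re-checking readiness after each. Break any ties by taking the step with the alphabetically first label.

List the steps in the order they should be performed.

(I) is the only step with nothing outstanding, so it goes first.
Ready: (D) and (H). (D) has the earlier label → (D).
(H) needed (I), now all done → (H).
(C) and (E) are both available; (C) has the earlier label → (C).
Now (A) and (E) have their prerequisites met. (A) has the earlier label, so (A) next.
Now (E) and (F) have their prerequisites met. (E) has the earlier label, so (E) next.
(F) is the only step now ready → (F).
Ready: (B) and (G). (B) has the earlier label → (B).
Ready: (G) and (J). (G) has the earlier label → (G).
(J) is the only step now ready → (J).

(I) (D) (H) (C) (A) (E) (F) (B) (G) (J)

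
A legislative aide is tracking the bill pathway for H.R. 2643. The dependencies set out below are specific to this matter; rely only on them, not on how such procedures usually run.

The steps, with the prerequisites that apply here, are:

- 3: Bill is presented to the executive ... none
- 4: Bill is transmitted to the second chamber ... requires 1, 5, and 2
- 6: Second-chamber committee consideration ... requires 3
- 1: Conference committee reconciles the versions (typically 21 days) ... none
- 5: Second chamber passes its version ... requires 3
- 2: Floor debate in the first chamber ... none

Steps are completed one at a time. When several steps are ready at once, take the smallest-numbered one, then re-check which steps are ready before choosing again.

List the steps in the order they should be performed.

1, 2 and 3 have no prerequisites; 1 has the earlier label, so 1 is first.
2 and 3 are both available; 2 has the earlier label → 2.
3 is the only step now ready → 3.
5 and 6 are both available; 5 has the earlier label → 5.
4 and 6 are both available; 4 has the earlier label → 4.
6 needed 3, now all done → 6.

1, 2, 3, 5, 4, 6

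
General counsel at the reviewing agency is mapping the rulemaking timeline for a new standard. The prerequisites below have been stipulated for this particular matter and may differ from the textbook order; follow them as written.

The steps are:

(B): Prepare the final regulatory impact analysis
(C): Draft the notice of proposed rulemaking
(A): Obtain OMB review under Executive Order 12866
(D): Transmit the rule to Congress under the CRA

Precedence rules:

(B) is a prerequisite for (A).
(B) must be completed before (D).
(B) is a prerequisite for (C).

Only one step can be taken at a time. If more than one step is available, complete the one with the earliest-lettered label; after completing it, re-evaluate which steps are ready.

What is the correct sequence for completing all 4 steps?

(B) → (A) → (C) → (D)

Only (B) has no prerequisites, so it is first.
(A), (C) and (D) are all available; (A) has the earlier label → (A).
Now (C) and (D) have their prerequisites met. (C) has the earlier label, so (C) next.
(D) is the only step now ready → (D).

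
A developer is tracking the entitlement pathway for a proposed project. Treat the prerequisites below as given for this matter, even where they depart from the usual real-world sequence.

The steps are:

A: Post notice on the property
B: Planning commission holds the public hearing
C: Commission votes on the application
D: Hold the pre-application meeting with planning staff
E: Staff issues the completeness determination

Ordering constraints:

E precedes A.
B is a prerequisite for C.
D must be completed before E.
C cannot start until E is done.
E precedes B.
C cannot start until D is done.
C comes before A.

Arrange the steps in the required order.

D, E, B, C, A

D is the only step with nothing outstanding, so it goes first.
That leaves E as the only ready step → E.
B needed E, now all done → B.
That leaves C as the only ready step → C.
A is the only step now ready → A.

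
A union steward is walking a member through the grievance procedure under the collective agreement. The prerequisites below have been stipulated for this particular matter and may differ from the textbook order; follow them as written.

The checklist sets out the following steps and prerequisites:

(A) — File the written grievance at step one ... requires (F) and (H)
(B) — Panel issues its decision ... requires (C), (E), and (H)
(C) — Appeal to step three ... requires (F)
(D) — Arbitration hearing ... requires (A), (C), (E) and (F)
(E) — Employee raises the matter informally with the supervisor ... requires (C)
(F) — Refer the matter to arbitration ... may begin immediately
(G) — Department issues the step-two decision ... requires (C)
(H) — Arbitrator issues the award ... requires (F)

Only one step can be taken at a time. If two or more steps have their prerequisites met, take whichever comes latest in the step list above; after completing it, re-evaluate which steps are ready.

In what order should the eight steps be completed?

(F) (H) (C) (G) (E) (B) (A) (D)

Only (F) has no prerequisites, so it is first.
Now (H) and (C) have their prerequisites met. (H) is listed later, so (H) next.
(A) now also ready, so the ready set is {(C), (A)}; (C) is listed later → (C).
Ready: (G), (E) and (A). (G) is listed later → (G).
Now (E) and (A) have their prerequisites met. (E) is listed later, so (E) next.
(B) now also ready, so the ready set is {(B), (A)}; (B) is listed later → (B).
(A) needed (H) and (F), now all done → (A).
(D) needed (F), (E), (C) and (A), now all done → (D).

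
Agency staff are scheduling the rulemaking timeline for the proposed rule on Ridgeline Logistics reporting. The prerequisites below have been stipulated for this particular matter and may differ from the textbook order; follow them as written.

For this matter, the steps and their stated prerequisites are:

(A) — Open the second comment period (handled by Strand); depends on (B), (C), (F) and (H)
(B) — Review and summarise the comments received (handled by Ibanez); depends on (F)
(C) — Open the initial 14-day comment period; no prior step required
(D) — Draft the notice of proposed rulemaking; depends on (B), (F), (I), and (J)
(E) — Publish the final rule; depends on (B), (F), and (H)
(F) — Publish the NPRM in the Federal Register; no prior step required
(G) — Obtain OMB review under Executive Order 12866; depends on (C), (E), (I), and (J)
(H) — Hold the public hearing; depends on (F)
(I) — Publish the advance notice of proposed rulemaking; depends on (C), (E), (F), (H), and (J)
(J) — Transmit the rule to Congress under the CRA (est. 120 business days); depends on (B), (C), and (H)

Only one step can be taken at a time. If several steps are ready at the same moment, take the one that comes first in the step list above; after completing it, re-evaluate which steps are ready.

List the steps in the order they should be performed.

(C) → (F) → (B) → (H) → (A) → (E) → (J) → (I) → (D) → (G)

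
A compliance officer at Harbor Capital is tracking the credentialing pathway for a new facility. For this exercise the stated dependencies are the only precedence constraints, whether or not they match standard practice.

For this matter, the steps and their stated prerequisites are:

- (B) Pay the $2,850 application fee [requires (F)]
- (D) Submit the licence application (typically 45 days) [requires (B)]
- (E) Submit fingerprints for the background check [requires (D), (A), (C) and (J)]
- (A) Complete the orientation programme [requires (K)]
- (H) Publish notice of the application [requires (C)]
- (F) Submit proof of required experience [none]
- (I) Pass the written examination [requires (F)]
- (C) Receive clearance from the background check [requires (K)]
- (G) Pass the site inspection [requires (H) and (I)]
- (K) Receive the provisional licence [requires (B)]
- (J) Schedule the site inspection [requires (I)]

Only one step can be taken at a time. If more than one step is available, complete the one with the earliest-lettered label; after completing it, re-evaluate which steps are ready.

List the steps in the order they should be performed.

(F), (B), (D), (I), (J), (K), (A), (C), (E), (H), (G)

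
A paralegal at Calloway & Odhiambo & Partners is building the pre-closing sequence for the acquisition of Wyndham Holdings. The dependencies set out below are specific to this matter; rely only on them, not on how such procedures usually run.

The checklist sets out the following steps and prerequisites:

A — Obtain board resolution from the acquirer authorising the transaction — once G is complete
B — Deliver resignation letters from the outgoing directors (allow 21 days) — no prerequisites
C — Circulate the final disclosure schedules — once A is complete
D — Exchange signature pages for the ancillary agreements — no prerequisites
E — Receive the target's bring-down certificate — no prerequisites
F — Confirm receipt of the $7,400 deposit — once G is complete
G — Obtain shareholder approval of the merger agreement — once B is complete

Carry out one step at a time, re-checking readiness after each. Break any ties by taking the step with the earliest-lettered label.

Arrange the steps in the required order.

B, D, E, G, A, C, F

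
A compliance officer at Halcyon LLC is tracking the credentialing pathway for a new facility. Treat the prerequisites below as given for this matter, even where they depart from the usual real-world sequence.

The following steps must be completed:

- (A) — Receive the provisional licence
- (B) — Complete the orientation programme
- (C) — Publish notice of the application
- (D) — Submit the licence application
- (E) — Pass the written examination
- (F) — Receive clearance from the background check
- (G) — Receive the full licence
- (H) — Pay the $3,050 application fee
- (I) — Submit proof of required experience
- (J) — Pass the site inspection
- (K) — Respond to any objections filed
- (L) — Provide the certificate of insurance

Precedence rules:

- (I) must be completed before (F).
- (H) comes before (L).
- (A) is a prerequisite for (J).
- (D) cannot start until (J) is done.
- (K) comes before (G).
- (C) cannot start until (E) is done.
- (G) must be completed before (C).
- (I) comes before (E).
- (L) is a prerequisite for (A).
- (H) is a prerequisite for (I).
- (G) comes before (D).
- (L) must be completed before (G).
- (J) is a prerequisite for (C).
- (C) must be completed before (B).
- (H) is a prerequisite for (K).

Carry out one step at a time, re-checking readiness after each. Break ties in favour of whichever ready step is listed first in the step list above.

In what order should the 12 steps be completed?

(H) is the only step with nothing outstanding, so it goes first.
Now (I), (K) and (L) have their prerequisites met. (I) is listed earlier, so (I) next.
(E) and (F) now also ready, so the ready set is {(E), (F), (K), (L)}; (E) is listed earlier → (E).
Ready: (F), (K) and (L). (F) is listed earlier → (F).
Now (K) and (L) have their prerequisites met. (K) is listed earlier, so (K) next.
Next only (L) has its prerequisites met → (L).
Now (A) and (G) have their prerequisites met. (A) is listed earlier, so (A) next.
Ready: (G) and (J). (G) is listed earlier → (G).
(J) needed (A), now all done → (J).
(C) and (D) are both available; (C) is listed earlier → (C).
(B) and (D) are both available; (B) is listed earlier → (B).
(D) needed (G) and (J), now all done → (D).

(H), (I), (E), (F), (K), (L), (A), (G), (J), (C), (B), (D)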